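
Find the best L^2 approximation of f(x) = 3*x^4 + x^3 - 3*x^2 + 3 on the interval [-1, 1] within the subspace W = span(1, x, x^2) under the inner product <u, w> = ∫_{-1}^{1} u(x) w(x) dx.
g(x) = -3*x^2/7 + 3*x/5 + 96/35

The best approximation g ∈ W is the orthogonal projection of f onto W. Writing g = a_0 + a_1 x + a_2 x^2, the coefficients solve the normal equations G · a = b where
  G_{ij} = <φ_i, φ_j> and b_i = <f, φ_i>, with φ_0 = 1, φ_1 = x, φ_2 = x^2.
G =
  [2, 0, 2/3]
  [0, 2/3, 0]
  [2/3, 0, 2/5],
b = (26/5, 2/5, 58/35).
Solving gives a_0 = 96/35, a_1 = 3/5, a_2 = -3/7, so
  g(x) = -3*x^2/7 + 3*x/5 + 96/35.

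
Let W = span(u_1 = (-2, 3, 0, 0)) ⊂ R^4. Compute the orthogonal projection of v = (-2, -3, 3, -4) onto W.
proj_W(v) = (10/13, -15/13, 0, 0)

Set up U = [u_1 | ... | u_1] ∈ R^(4×1). The projector onto W = col(U) is P = U (U^T U)^(-1) U^T.
Compute U^T U =
  [13],
and U^T v = (-5).
Solve U^T U · c = U^T v for the coefficients: c = (-5/13). The projection is proj_W(v) = U c.
Check: (v - proj_W(v)) · u_1 = 0  (should be 0).
Result: proj_W(v) = (10/13, -15/13, 0, 0).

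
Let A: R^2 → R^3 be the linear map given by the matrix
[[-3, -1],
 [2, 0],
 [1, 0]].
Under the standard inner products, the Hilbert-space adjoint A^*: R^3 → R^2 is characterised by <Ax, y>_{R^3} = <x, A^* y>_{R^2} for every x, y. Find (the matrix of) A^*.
A^* = A^T =
[[-3, 2, 1],
 [-1, 0, 0]]

For real matrices with standard dot products, the defining identity <Ax, y> = <x, A^* y> gives (Ax)^T y = x^T (A^*) y, i.e. x^T A^T y = x^T (A^*) y. Since this holds for all x, y, we must have A^* = A^T. Therefore
A^* =
[[-3, 2, 1],
 [-1, 0, 0]].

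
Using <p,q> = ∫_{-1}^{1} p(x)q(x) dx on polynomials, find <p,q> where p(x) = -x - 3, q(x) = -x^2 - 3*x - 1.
<p,q> = 10

Expand the product: p(x)·q(x) = x^3 + 6*x^2 + 10*x + 3.
∫_{-1}^{1} of each monomial x^k gives [2/(k+1) if k even, 0 if k odd]. Integrating term-by-term (or equivalently evaluating the antiderivative F(x) = x^4/4 + 2*x^3 + 5*x^2 + 3*x at the endpoints):
  F(1) − F(−1) = 41/4 − (1/4) = 10.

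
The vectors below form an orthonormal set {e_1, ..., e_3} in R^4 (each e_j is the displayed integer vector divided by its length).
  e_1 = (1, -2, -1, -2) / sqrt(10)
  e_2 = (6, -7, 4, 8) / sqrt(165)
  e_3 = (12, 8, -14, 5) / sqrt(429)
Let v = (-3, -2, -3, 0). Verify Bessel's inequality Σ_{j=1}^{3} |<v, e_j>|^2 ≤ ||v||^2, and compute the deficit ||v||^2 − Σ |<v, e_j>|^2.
Σ |<v, e_j>|^2 = 44/13; ||v||^2 = 22; deficit = 242/13

Write each e_j = u_j / sqrt(<u_j, u_j>) where u_j is the displayed integer vector. Then <v, e_j> = <v, u_j> / sqrt(<u_j, u_j>), so |<v, e_j>|^2 = <v, u_j>^2 / <u_j, u_j>.
Coefficients: <v, e_1> = 4/sqrt(10), <v, e_2> = -16/sqrt(165), <v, e_3> = -10/sqrt(429).
Square and sum: Σ |<v, e_j>|^2 = 44/13.
Compute ||v||^2 = v·v = 22.
Deficit = 22 − 44/13 = 242/13 ≥ 0, confirming Bessel's inequality. (The deficit equals ||v − Σ <v,e_j> e_j||^2, the squared distance from v to span{e_j}.)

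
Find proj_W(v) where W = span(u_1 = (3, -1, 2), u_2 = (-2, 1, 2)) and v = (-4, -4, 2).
proj_W(v) = (-236/117, 112/117, 176/117)

Set up U = [u_1 | ... | u_2] ∈ R^(3×2). The projector onto W = col(U) is P = U (U^T U)^(-1) U^T.
Compute U^T U =
  [14, -3]
  [-3, 9],
and U^T v = (-4, 8).
Solve U^T U · c = U^T v for the coefficients: c = (-4/39, 100/117). The projection is proj_W(v) = U c.
Check: (v - proj_W(v)) · u_1 = 0  (should be 0).
Check: (v - proj_W(v)) · u_2 = 0  (should be 0).
Result: proj_W(v) = (-236/117, 112/117, 176/117).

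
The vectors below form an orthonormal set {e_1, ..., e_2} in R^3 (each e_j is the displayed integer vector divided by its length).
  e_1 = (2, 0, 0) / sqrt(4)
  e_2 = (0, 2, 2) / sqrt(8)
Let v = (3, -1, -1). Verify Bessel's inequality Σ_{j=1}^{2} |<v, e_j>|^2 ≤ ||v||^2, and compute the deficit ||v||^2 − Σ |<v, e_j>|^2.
Σ |<v, e_j>|^2 = 11; ||v||^2 = 11; deficit = 0

Write each e_j = u_j / sqrt(<u_j, u_j>) where u_j is the displayed integer vector. Then <v, e_j> = <v, u_j> / sqrt(<u_j, u_j>), so |<v, e_j>|^2 = <v, u_j>^2 / <u_j, u_j>.
Coefficients: <v, e_1> = 6/sqrt(4), <v, e_2> = -4/sqrt(8).
Square and sum: Σ |<v, e_j>|^2 = 11.
Compute ||v||^2 = v·v = 11.
Deficit = 11 − 11 = 0 ≥ 0, confirming Bessel's inequality. (The deficit equals ||v − Σ <v,e_j> e_j||^2, the squared distance from v to span{e_j}.)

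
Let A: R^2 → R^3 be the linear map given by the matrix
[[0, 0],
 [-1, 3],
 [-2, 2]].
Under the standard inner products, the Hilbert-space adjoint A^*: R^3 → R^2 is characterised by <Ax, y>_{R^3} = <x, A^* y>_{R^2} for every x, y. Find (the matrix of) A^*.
A^* = A^T =
[[0, -1, -2],
 [0, 3, 2]]

For real matrices with standard dot products, the defining identity <Ax, y> = <x, A^* y> gives (Ax)^T y = x^T (A^*) y, i.e. x^T A^T y = x^T (A^*) y. Since this holds for all x, y, we must have A^* = A^T. Therefore
A^* =
[[0, -1, -2],
 [0, 3, 2]].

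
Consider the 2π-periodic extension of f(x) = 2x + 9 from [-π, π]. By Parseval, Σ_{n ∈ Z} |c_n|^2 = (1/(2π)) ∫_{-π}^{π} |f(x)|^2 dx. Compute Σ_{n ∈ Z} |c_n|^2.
Σ |c_n|^2 = 4π^2/3 + 81

Expand and integrate term by term over [-π, π]:
  ∫ (2x)^2 dx = 4·(2π^3/3); ∫ 2·2·(9)·x dx = 0 (odd integrand); ∫ 9^2 dx = 81·2π.
So (1/(2π)) ∫_{-π}^{π} (2x + 9)^2 dx = 4π^2/3 + 81 = 4π^2/3 + 81.
Parseval ⇒ Σ |c_n|^2 = 4π^2/3 + 81.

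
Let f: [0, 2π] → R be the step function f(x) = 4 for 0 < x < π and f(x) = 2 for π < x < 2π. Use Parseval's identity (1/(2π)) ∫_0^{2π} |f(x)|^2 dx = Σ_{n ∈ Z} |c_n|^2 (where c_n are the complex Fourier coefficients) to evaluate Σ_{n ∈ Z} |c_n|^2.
Σ |c_n|^2 = 10

Parseval equates the L^2 energy of f (normalised by 1/(2π)) with the ℓ^2 sum of its Fourier coefficients: (1/(2π)) ∫_0^{2π} |f|^2 = Σ |c_n|^2.
Compute the left side: (1/(2π)) [∫_0^π 4^2 dx + ∫_π^{2π} 2^2 dx] = (1/(2π)) · (16π + 4π) = (16 + 4)/2 = 10.
So Σ_{n ∈ Z} |c_n|^2 = 10.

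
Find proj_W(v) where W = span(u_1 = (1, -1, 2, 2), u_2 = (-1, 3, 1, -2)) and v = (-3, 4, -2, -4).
proj_W(v) = (-85/38, 149/38, -37/19, -85/19)

Set up U = [u_1 | ... | u_2] ∈ R^(4×2). The projector onto W = col(U) is P = U (U^T U)^(-1) U^T.
Compute U^T U =
  [10, -6]
  [-6, 15],
and U^T v = (-19, 21).
Solve U^T U · c = U^T v for the coefficients: c = (-53/38, 16/19). The projection is proj_W(v) = U c.
Check: (v - proj_W(v)) · u_1 = 0  (should be 0).
Check: (v - proj_W(v)) · u_2 = 0  (should be 0).
Result: proj_W(v) = (-85/38, 149/38, -37/19, -85/19).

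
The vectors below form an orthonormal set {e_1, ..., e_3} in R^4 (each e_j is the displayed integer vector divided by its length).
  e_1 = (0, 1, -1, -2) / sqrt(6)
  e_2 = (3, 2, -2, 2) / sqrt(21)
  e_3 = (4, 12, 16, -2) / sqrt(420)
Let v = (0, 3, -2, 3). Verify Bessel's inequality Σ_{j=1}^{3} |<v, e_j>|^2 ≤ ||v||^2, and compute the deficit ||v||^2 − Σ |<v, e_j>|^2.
Σ |<v, e_j>|^2 = 371/30; ||v||^2 = 22; deficit = 289/30

Write each e_j = u_j / sqrt(<u_j, u_j>) where u_j is the displayed integer vector. Then <v, e_j> = <v, u_j> / sqrt(<u_j, u_j>), so |<v, e_j>|^2 = <v, u_j>^2 / <u_j, u_j>.
Coefficients: <v, e_1> = -1/sqrt(6), <v, e_2> = 16/sqrt(21), <v, e_3> = -2/sqrt(420).
Square and sum: Σ |<v, e_j>|^2 = 371/30.
Compute ||v||^2 = v·v = 22.
Deficit = 22 − 371/30 = 289/30 ≥ 0, confirming Bessel's inequality. (The deficit equals ||v − Σ <v,e_j> e_j||^2, the squared distance from v to span{e_j}.)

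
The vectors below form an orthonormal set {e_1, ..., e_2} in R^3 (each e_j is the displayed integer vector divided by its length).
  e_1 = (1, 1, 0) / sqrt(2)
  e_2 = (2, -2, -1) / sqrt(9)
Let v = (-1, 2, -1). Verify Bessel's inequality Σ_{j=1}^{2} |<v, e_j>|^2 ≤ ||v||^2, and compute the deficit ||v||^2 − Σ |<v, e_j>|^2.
Σ |<v, e_j>|^2 = 59/18; ||v||^2 = 6; deficit = 49/18

Write each e_j = u_j / sqrt(<u_j, u_j>) where u_j is the displayed integer vector. Then <v, e_j> = <v, u_j> / sqrt(<u_j, u_j>), so |<v, e_j>|^2 = <v, u_j>^2 / <u_j, u_j>.
Coefficients: <v, e_1> = 1/sqrt(2), <v, e_2> = -5/sqrt(9).
Square and sum: Σ |<v, e_j>|^2 = 59/18.
Compute ||v||^2 = v·v = 6.
Deficit = 6 − 59/18 = 49/18 ≥ 0, confirming Bessel's inequality. (The deficit equals ||v − Σ <v,e_j> e_j||^2, the squared distance from v to span{e_j}.)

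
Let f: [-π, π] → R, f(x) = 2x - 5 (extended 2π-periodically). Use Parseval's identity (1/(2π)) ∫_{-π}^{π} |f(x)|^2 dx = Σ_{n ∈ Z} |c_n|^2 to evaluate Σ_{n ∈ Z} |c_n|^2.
Σ |c_n|^2 = 4π^2/3 + 25

Expand and integrate term by term over [-π, π]:
  ∫ (2x)^2 dx = 4·(2π^3/3); ∫ 2·2·(-5)·x dx = 0 (odd integrand); ∫ (-5)^2 dx = 25·2π.
So (1/(2π)) ∫_{-π}^{π} (2x - 5)^2 dx = 4π^2/3 + 25 = 4π^2/3 + 25.
Parseval ⇒ Σ |c_n|^2 = 4π^2/3 + 25.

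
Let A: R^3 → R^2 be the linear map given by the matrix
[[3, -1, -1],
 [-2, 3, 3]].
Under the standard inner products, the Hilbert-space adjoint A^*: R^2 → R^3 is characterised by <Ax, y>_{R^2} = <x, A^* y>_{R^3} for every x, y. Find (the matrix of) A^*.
A^* = A^T =
[[3, -2],
 [-1, 3],
 [-1, 3]]

For real matrices with standard dot products, the defining identity <Ax, y> = <x, A^* y> gives (Ax)^T y = x^T (A^*) y, i.e. x^T A^T y = x^T (A^*) y. Since this holds for all x, y, we must have A^* = A^T. Therefore
A^* =
[[3, -2],
 [-1, 3],
 [-1, 3]].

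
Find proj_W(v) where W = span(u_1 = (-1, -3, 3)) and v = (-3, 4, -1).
proj_W(v) = (12/19, 36/19, -36/19)

Set up U = [u_1 | ... | u_1] ∈ R^(3×1). The projector onto W = col(U) is P = U (U^T U)^(-1) U^T.
Compute U^T U =
  [19],
and U^T v = (-12).
Solve U^T U · c = U^T v for the coefficients: c = (-12/19). The projection is proj_W(v) = U c.
Check: (v - proj_W(v)) · u_1 = 0  (should be 0).
Result: proj_W(v) = (12/19, 36/19, -36/19).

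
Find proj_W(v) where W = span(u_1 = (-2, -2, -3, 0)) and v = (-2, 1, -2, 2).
proj_W(v) = (-16/17, -16/17, -24/17, 0)

Set up U = [u_1 | ... | u_1] ∈ R^(4×1). The projector onto W = col(U) is P = U (U^T U)^(-1) U^T.
Compute U^T U =
  [17],
and U^T v = (8).
Solve U^T U · c = U^T v for the coefficients: c = (8/17). The projection is proj_W(v) = U c.
Check: (v - proj_W(v)) · u_1 = 0  (should be 0).
Result: proj_W(v) = (-16/17, -16/17, -24/17, 0).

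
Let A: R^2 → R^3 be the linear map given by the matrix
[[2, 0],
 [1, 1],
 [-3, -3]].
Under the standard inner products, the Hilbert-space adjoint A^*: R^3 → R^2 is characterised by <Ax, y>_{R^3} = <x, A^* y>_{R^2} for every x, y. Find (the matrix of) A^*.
A^* = A^T =
[[2, 1, -3],
 [0, 1, -3]]

For real matrices with standard dot products, the defining identity <Ax, y> = <x, A^* y> gives (Ax)^T y = x^T (A^*) y, i.e. x^T A^T y = x^T (A^*) y. Since this holds for all x, y, we must have A^* = A^T. Therefore
A^* =
[[2, 1, -3],
 [0, 1, -3]].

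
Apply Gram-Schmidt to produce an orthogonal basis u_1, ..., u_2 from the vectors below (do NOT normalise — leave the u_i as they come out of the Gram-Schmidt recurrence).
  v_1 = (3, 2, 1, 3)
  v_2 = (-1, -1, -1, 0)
Orthogonal basis:
  u_1 = (3, 2, 1, 3)
  u_2 = (-5/23, -11/23, -17/23, 18/23)

Apply the Gram-Schmidt recurrence
  u_1 = v_1
  u_i = v_i − Σ_{j<i} ((v_i · u_j) / (u_j · u_j)) · u_j.

Step by step this gives:
  u_1 = (3, 2, 1, 3)
  u_2 = (-5/23, -11/23, -17/23, 18/23)

Orthogonality check:
  u_2 · u_1 = 0 (should be 0)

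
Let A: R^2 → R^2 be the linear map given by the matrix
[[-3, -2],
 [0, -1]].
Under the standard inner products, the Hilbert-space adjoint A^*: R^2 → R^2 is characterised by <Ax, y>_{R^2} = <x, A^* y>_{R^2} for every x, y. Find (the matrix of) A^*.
A^* = A^T =
[[-3, 0],
 [-2, -1]]

For real matrices with standard dot products, the defining identity <Ax, y> = <x, A^* y> gives (Ax)^T y = x^T (A^*) y, i.e. x^T A^T y = x^T (A^*) y. Since this holds for all x, y, we must have A^* = A^T. Therefore
A^* =
[[-3, 0],
 [-2, -1]].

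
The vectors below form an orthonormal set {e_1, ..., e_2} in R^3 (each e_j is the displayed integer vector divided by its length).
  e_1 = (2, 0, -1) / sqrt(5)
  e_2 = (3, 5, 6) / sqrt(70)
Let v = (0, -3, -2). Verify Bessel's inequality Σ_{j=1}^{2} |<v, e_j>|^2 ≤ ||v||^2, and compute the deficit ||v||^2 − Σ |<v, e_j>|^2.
Σ |<v, e_j>|^2 = 157/14; ||v||^2 = 13; deficit = 25/14

Write each e_j = u_j / sqrt(<u_j, u_j>) where u_j is the displayed integer vector. Then <v, e_j> = <v, u_j> / sqrt(<u_j, u_j>), so |<v, e_j>|^2 = <v, u_j>^2 / <u_j, u_j>.
Coefficients: <v, e_1> = 2/sqrt(5), <v, e_2> = -27/sqrt(70).
Square and sum: Σ |<v, e_j>|^2 = 157/14.
Compute ||v||^2 = v·v = 13.
Deficit = 13 − 157/14 = 25/14 ≥ 0, confirming Bessel's inequality. (The deficit equals ||v − Σ <v,e_j> e_j||^2, the squared distance from v to span{e_j}.)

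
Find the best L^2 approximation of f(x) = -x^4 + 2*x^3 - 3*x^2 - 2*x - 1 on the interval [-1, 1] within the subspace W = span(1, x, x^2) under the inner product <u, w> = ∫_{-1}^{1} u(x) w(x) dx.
g(x) = -27*x^2/7 - 4*x/5 - 32/35

The best approximation g ∈ W is the orthogonal projection of f onto W. Writing g = a_0 + a_1 x + a_2 x^2, the coefficients solve the normal equations G · a = b where
  G_{ij} = <φ_i, φ_j> and b_i = <f, φ_i>, with φ_0 = 1, φ_1 = x, φ_2 = x^2.
G =
  [2, 0, 2/3]
  [0, 2/3, 0]
  [2/3, 0, 2/5],
b = (-22/5, -8/15, -226/105).
Solving gives a_0 = -32/35, a_1 = -4/5, a_2 = -27/7, so
  g(x) = -27*x^2/7 - 4*x/5 - 32/35.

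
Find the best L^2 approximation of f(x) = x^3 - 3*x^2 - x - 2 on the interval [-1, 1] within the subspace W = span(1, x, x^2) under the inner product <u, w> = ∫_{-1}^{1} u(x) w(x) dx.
g(x) = -3*x^2 - 2*x/5 - 2

The best approximation g ∈ W is the orthogonal projection of f onto W. Writing g = a_0 + a_1 x + a_2 x^2, the coefficients solve the normal equations G · a = b where
  G_{ij} = <φ_i, φ_j> and b_i = <f, φ_i>, with φ_0 = 1, φ_1 = x, φ_2 = x^2.
G =
  [2, 0, 2/3]
  [0, 2/3, 0]
  [2/3, 0, 2/5],
b = (-6, -4/15, -38/15).
Solving gives a_0 = -2, a_1 = -2/5, a_2 = -3, so
  g(x) = -3*x^2 - 2*x/5 - 2.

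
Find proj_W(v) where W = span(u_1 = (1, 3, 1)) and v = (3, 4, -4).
proj_W(v) = (1, 3, 1)

Set up U = [u_1 | ... | u_1] ∈ R^(3×1). The projector onto W = col(U) is P = U (U^T U)^(-1) U^T.
Compute U^T U =
  [11],
and U^T v = (11).
Solve U^T U · c = U^T v for the coefficients: c = (1). The projection is proj_W(v) = U c.
Check: (v - proj_W(v)) · u_1 = 0  (should be 0).
Result: proj_W(v) = (1, 3, 1).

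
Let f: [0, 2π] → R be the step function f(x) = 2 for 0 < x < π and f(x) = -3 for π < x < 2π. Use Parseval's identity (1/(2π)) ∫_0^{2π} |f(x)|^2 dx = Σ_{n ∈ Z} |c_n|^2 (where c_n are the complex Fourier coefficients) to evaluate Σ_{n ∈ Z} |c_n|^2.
Σ |c_n|^2 = 13/2

Parseval equates the L^2 energy of f (normalised by 1/(2π)) with the ℓ^2 sum of its Fourier coefficients: (1/(2π)) ∫_0^{2π} |f|^2 = Σ |c_n|^2.
Compute the left side: (1/(2π)) [∫_0^π 2^2 dx + ∫_π^{2π} (-3)^2 dx] = (1/(2π)) · (4π + 9π) = (4 + 9)/2 = 13/2.
So Σ_{n ∈ Z} |c_n|^2 = 13/2.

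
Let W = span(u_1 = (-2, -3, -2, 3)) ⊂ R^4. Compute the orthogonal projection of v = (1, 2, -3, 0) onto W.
proj_W(v) = (2/13, 3/13, 2/13, -3/13)

Set up U = [u_1 | ... | u_1] ∈ R^(4×1). The projector onto W = col(U) is P = U (U^T U)^(-1) U^T.
Compute U^T U =
  [26],
and U^T v = (-2).
Solve U^T U · c = U^T v for the coefficients: c = (-1/13). The projection is proj_W(v) = U c.
Check: (v - proj_W(v)) · u_1 = 0  (should be 0).
Result: proj_W(v) = (2/13, 3/13, 2/13, -3/13).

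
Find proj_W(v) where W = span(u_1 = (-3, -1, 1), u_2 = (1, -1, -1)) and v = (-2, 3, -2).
proj_W(v) = (-1/2, 3/2, 1)

Set up U = [u_1 | ... | u_2] ∈ R^(3×2). The projector onto W = col(U) is P = U (U^T U)^(-1) U^T.
Compute U^T U =
  [11, -3]
  [-3, 3],
and U^T v = (1, -3).
Solve U^T U · c = U^T v for the coefficients: c = (-1/4, -5/4). The projection is proj_W(v) = U c.
Check: (v - proj_W(v)) · u_1 = 0  (should be 0).
Check: (v - proj_W(v)) · u_2 = 0  (should be 0).
Result: proj_W(v) = (-1/2, 3/2, 1).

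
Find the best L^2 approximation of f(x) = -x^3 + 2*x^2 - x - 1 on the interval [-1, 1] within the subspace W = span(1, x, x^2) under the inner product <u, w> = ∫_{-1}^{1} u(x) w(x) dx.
g(x) = 2*x^2 - 8*x/5 - 1

The best approximation g ∈ W is the orthogonal projection of f onto W. Writing g = a_0 + a_1 x + a_2 x^2, the coefficients solve the normal equations G · a = b where
  G_{ij} = <φ_i, φ_j> and b_i = <f, φ_i>, with φ_0 = 1, φ_1 = x, φ_2 = x^2.
G =
  [2, 0, 2/3]
  [0, 2/3, 0]
  [2/3, 0, 2/5],
b = (-2/3, -16/15, 2/15).
Solving gives a_0 = -1, a_1 = -8/5, a_2 = 2, so
  g(x) = 2*x^2 - 8*x/5 - 1.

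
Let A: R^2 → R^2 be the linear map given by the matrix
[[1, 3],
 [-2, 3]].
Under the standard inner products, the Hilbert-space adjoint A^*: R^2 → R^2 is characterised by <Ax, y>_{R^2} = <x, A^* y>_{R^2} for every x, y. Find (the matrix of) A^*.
A^* = A^T =
[[1, -2],
 [3, 3]]

For real matrices with standard dot products, the defining identity <Ax, y> = <x, A^* y> gives (Ax)^T y = x^T (A^*) y, i.e. x^T A^T y = x^T (A^*) y. Since this holds for all x, y, we must have A^* = A^T. Therefore
A^* =
[[1, -2],
 [3, 3]].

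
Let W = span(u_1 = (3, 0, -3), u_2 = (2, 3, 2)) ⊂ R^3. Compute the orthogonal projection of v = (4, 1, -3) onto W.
proj_W(v) = (139/34, 15/17, -99/34)

Set up U = [u_1 | ... | u_2] ∈ R^(3×2). The projector onto W = col(U) is P = U (U^T U)^(-1) U^T.
Compute U^T U =
  [18, 0]
  [0, 17],
and U^T v = (21, 5).
Solve U^T U · c = U^T v for the coefficients: c = (7/6, 5/17). The projection is proj_W(v) = U c.
Check: (v - proj_W(v)) · u_1 = 0  (should be 0).
Check: (v - proj_W(v)) · u_2 = 0  (should be 0).
Result: proj_W(v) = (139/34, 15/17, -99/34).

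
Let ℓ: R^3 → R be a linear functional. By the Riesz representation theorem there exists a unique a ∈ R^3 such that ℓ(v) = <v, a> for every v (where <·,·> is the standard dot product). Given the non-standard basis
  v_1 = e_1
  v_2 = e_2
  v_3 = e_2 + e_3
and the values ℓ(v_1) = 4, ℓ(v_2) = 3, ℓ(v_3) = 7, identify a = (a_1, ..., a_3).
a = (4, 3, 4)

Write a = (a_1, ..., a_3) in the standard basis. For each basis vector v_i, ℓ(v_i) = <v_i, a> is a linear equation in the a_j's. Collect the n equations into a matrix system V a = ℓ, where row i of V is v_i (expressed in the standard basis). Since V is invertible (lower-triangular with 1s on the diagonal, up to permutation), solve by back-substitution:
  V =
[[1, 0, 0],
 [0, 1, 0],
 [0, 1, 1]]
  V a = (4, 3, 7)
Solving gives a = (4, 3, 4).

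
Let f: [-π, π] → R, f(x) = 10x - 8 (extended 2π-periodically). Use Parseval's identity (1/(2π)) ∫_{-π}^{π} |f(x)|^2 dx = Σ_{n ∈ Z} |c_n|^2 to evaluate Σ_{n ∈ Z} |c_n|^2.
Σ |c_n|^2 = 100π^2/3 + 64

Expand and integrate term by term over [-π, π]:
  ∫ (10x)^2 dx = 100·(2π^3/3); ∫ 2·10·(-8)·x dx = 0 (odd integrand); ∫ (-8)^2 dx = 64·2π.
So (1/(2π)) ∫_{-π}^{π} (10x - 8)^2 dx = 100π^2/3 + 64 = 100π^2/3 + 64.
Parseval ⇒ Σ |c_n|^2 = 100π^2/3 + 64.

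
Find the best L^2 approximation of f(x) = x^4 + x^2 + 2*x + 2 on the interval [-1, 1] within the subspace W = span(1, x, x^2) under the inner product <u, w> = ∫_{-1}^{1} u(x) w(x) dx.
g(x) = 13*x^2/7 + 2*x + 67/35

The best approximation g ∈ W is the orthogonal projection of f onto W. Writing g = a_0 + a_1 x + a_2 x^2, the coefficients solve the normal equations G · a = b where
  G_{ij} = <φ_i, φ_j> and b_i = <f, φ_i>, with φ_0 = 1, φ_1 = x, φ_2 = x^2.
G =
  [2, 0, 2/3]
  [0, 2/3, 0]
  [2/3, 0, 2/5],
b = (76/15, 4/3, 212/105).
Solving gives a_0 = 67/35, a_1 = 2, a_2 = 13/7, so
  g(x) = 13*x^2/7 + 2*x + 67/35.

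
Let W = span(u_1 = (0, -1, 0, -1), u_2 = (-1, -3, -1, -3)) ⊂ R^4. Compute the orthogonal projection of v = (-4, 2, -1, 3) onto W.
proj_W(v) = (-5/2, 5/2, -5/2, 5/2)

Set up U = [u_1 | ... | u_2] ∈ R^(4×2). The projector onto W = col(U) is P = U (U^T U)^(-1) U^T.
Compute U^T U =
  [2, 6]
  [6, 20],
and U^T v = (-5, -10).
Solve U^T U · c = U^T v for the coefficients: c = (-10, 5/2). The projection is proj_W(v) = U c.
Check: (v - proj_W(v)) · u_1 = 0  (should be 0).
Check: (v - proj_W(v)) · u_2 = 0  (should be 0).
Result: proj_W(v) = (-5/2, 5/2, -5/2, 5/2).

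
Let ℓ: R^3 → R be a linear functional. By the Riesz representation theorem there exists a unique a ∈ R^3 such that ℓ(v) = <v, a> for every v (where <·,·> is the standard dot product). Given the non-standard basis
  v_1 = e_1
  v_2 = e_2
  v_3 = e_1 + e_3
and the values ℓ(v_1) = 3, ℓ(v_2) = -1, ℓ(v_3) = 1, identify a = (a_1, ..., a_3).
a = (3, -1, -2)

Write a = (a_1, ..., a_3) in the standard basis. For each basis vector v_i, ℓ(v_i) = <v_i, a> is a linear equation in the a_j's. Collect the n equations into a matrix system V a = ℓ, where row i of V is v_i (expressed in the standard basis). Since V is invertible (lower-triangular with 1s on the diagonal, up to permutation), solve by back-substitution:
  V =
[[1, 0, 0],
 [0, 1, 0],
 [1, 0, 1]]
  V a = (3, -1, 1)
Solving gives a = (3, -1, -2).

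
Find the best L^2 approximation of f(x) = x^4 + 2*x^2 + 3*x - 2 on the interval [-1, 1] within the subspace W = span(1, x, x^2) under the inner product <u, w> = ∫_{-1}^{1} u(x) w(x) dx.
g(x) = 20*x^2/7 + 3*x - 73/35

The best approximation g ∈ W is the orthogonal projection of f onto W. Writing g = a_0 + a_1 x + a_2 x^2, the coefficients solve the normal equations G · a = b where
  G_{ij} = <φ_i, φ_j> and b_i = <f, φ_i>, with φ_0 = 1, φ_1 = x, φ_2 = x^2.
G =
  [2, 0, 2/3]
  [0, 2/3, 0]
  [2/3, 0, 2/5],
b = (-34/15, 2, -26/105).
Solving gives a_0 = -73/35, a_1 = 3, a_2 = 20/7, so
  g(x) = 20*x^2/7 + 3*x - 73/35.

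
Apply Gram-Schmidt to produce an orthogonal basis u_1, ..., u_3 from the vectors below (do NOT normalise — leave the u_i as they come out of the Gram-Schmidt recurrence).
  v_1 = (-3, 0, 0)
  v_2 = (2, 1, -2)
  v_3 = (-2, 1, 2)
Orthogonal basis:
  u_1 = (-3, 0, 0)
  u_2 = (0, 1, -2)
  u_3 = (0, 8/5, 4/5)

Apply the Gram-Schmidt recurrence
  u_1 = v_1
  u_i = v_i − Σ_{j<i} ((v_i · u_j) / (u_j · u_j)) · u_j.

Step by step this gives:
  u_1 = (-3, 0, 0)
  u_2 = (0, 1, -2)
  u_3 = (0, 8/5, 4/5)

Orthogonality check:
  u_2 · u_1 = 0 (should be 0)
  u_3 · u_1 = 0 (should be 0)
  u_3 · u_2 = 0 (should be 0)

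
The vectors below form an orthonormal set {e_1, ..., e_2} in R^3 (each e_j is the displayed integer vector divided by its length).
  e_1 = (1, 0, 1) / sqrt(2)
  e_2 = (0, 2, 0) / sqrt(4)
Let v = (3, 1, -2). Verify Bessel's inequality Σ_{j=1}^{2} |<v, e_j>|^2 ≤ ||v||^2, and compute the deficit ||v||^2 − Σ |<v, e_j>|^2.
Σ |<v, e_j>|^2 = 3/2; ||v||^2 = 14; deficit = 25/2

Write each e_j = u_j / sqrt(<u_j, u_j>) where u_j is the displayed integer vector. Then <v, e_j> = <v, u_j> / sqrt(<u_j, u_j>), so |<v, e_j>|^2 = <v, u_j>^2 / <u_j, u_j>.
Coefficients: <v, e_1> = 1/sqrt(2), <v, e_2> = 2/sqrt(4).
Square and sum: Σ |<v, e_j>|^2 = 3/2.
Compute ||v||^2 = v·v = 14.
Deficit = 14 − 3/2 = 25/2 ≥ 0, confirming Bessel's inequality. (The deficit equals ||v − Σ <v,e_j> e_j||^2, the squared distance from v to span{e_j}.)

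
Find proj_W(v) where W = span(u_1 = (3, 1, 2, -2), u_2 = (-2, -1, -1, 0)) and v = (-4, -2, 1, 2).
proj_W(v) = (-3, -11/9, -16/9, 10/9)

Set up U = [u_1 | ... | u_2] ∈ R^(4×2). The projector onto W = col(U) is P = U (U^T U)^(-1) U^T.
Compute U^T U =
  [18, -9]
  [-9, 6],
and U^T v = (-16, 9).
Solve U^T U · c = U^T v for the coefficients: c = (-5/9, 2/3). The projection is proj_W(v) = U c.
Check: (v - proj_W(v)) · u_1 = 0  (should be 0).
Check: (v - proj_W(v)) · u_2 = 0  (should be 0).
Result: proj_W(v) = (-3, -11/9, -16/9, 10/9).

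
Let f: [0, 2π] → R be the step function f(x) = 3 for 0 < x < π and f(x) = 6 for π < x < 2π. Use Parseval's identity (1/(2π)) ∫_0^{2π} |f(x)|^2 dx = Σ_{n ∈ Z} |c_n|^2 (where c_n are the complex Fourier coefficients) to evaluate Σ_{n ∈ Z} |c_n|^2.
Σ |c_n|^2 = 45/2

Parseval equates the L^2 energy of f (normalised by 1/(2π)) with the ℓ^2 sum of its Fourier coefficients: (1/(2π)) ∫_0^{2π} |f|^2 = Σ |c_n|^2.
Compute the left side: (1/(2π)) [∫_0^π 3^2 dx + ∫_π^{2π} 6^2 dx] = (1/(2π)) · (9π + 36π) = (9 + 36)/2 = 45/2.
So Σ_{n ∈ Z} |c_n|^2 = 45/2.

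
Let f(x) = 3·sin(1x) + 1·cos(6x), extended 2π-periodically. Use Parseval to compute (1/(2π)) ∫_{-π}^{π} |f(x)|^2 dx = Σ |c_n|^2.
Σ |c_n|^2 = 5

Expand |f|^2 and use orthogonality of {sin(nx), cos(mx)} on [-π, π]:
  ∫_{-π}^{π} sin(nx)^2 dx = π, ∫ cos(mx)^2 dx = π, and cross terms integrate to 0.
So ∫_{-π}^{π} f(x)^2 dx = 3^2 · π + 1^2 · π = (9 + 1)π.
Divide by 2π: (9 + 1)/2 = 5.
By Parseval, this equals Σ |c_n|^2.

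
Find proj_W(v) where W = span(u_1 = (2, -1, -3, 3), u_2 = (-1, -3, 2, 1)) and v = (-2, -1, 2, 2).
proj_W(v) = (-293/341, -718/341, 563/341, 178/341)

Set up U = [u_1 | ... | u_2] ∈ R^(4×2). The projector onto W = col(U) is P = U (U^T U)^(-1) U^T.
Compute U^T U =
  [23, -2]
  [-2, 15],
and U^T v = (-3, 11).
Solve U^T U · c = U^T v for the coefficients: c = (-23/341, 247/341). The projection is proj_W(v) = U c.
Check: (v - proj_W(v)) · u_1 = 0  (should be 0).
Check: (v - proj_W(v)) · u_2 = 0  (should be 0).
Result: proj_W(v) = (-293/341, -718/341, 563/341, 178/341).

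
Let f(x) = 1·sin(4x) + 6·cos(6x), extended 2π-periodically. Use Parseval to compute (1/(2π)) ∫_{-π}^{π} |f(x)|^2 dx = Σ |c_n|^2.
Σ |c_n|^2 = 37/2

Expand |f|^2 and use orthogonality of {sin(nx), cos(mx)} on [-π, π]:
  ∫_{-π}^{π} sin(nx)^2 dx = π, ∫ cos(mx)^2 dx = π, and cross terms integrate to 0.
So ∫_{-π}^{π} f(x)^2 dx = 1^2 · π + 6^2 · π = (1 + 36)π.
Divide by 2π: (1 + 36)/2 = 37/2.
By Parseval, this equals Σ |c_n|^2.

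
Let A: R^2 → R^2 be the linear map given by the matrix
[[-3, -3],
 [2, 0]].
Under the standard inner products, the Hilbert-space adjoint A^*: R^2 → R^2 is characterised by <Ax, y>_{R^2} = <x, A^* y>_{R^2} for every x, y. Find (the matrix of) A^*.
A^* = A^T =
[[-3, 2],
 [-3, 0]]

For real matrices with standard dot products, the defining identity <Ax, y> = <x, A^* y> gives (Ax)^T y = x^T (A^*) y, i.e. x^T A^T y = x^T (A^*) y. Since this holds for all x, y, we must have A^* = A^T. Therefore
A^* =
[[-3, 2],
 [-3, 0]].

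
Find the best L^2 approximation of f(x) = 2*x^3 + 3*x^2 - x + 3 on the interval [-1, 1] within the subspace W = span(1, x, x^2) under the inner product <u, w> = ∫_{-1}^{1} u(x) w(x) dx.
g(x) = 3*x^2 + x/5 + 3

The best approximation g ∈ W is the orthogonal projection of f onto W. Writing g = a_0 + a_1 x + a_2 x^2, the coefficients solve the normal equations G · a = b where
  G_{ij} = <φ_i, φ_j> and b_i = <f, φ_i>, with φ_0 = 1, φ_1 = x, φ_2 = x^2.
G =
  [2, 0, 2/3]
  [0, 2/3, 0]
  [2/3, 0, 2/5],
b = (8, 2/15, 16/5).
Solving gives a_0 = 3, a_1 = 1/5, a_2 = 3, so
  g(x) = 3*x^2 + x/5 + 3.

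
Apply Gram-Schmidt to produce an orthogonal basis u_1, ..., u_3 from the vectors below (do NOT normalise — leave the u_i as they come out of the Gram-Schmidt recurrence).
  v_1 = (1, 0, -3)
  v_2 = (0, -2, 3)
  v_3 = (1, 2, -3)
Orthogonal basis:
  u_1 = (1, 0, -3)
  u_2 = (9/10, -2, 3/10)
  u_3 = (36/49, 18/49, 12/49)

Apply the Gram-Schmidt recurrence
  u_1 = v_1
  u_i = v_i − Σ_{j<i} ((v_i · u_j) / (u_j · u_j)) · u_j.

Step by step this gives:
  u_1 = (1, 0, -3)
  u_2 = (9/10, -2, 3/10)
  u_3 = (36/49, 18/49, 12/49)

Orthogonality check:
  u_2 · u_1 = 0 (should be 0)
  u_3 · u_1 = 0 (should be 0)
  u_3 · u_2 = 0 (should be 0)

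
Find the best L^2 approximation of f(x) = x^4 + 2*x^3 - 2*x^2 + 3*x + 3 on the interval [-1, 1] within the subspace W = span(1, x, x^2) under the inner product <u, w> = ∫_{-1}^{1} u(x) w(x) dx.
g(x) = -8*x^2/7 + 21*x/5 + 102/35

The best approximation g ∈ W is the orthogonal projection of f onto W. Writing g = a_0 + a_1 x + a_2 x^2, the coefficients solve the normal equations G · a = b where
  G_{ij} = <φ_i, φ_j> and b_i = <f, φ_i>, with φ_0 = 1, φ_1 = x, φ_2 = x^2.
G =
  [2, 0, 2/3]
  [0, 2/3, 0]
  [2/3, 0, 2/5],
b = (76/15, 14/5, 52/35).
Solving gives a_0 = 102/35, a_1 = 21/5, a_2 = -8/7, so
  g(x) = -8*x^2/7 + 21*x/5 + 102/35.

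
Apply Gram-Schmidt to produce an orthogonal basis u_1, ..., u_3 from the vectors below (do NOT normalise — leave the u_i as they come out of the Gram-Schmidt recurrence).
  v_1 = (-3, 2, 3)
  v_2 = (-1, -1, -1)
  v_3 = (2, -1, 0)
Orthogonal basis:
  u_1 = (-3, 2, 3)
  u_2 = (-14/11, -9/11, -8/11)
  u_3 = (4/31, -24/31, 20/31)

Apply the Gram-Schmidt recurrence
  u_1 = v_1
  u_i = v_i − Σ_{j<i} ((v_i · u_j) / (u_j · u_j)) · u_j.

Step by step this gives:
  u_1 = (-3, 2, 3)
  u_2 = (-14/11, -9/11, -8/11)
  u_3 = (4/31, -24/31, 20/31)

Orthogonality check:
  u_2 · u_1 = 0 (should be 0)
  u_3 · u_1 = 0 (should be 0)
  u_3 · u_2 = 0 (should be 0)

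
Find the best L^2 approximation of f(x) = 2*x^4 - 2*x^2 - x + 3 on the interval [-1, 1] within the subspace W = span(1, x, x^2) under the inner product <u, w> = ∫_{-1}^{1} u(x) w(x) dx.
g(x) = -2*x^2/7 - x + 99/35

The best approximation g ∈ W is the orthogonal projection of f onto W. Writing g = a_0 + a_1 x + a_2 x^2, the coefficients solve the normal equations G · a = b where
  G_{ij} = <φ_i, φ_j> and b_i = <f, φ_i>, with φ_0 = 1, φ_1 = x, φ_2 = x^2.
G =
  [2, 0, 2/3]
  [0, 2/3, 0]
  [2/3, 0, 2/5],
b = (82/15, -2/3, 62/35).
Solving gives a_0 = 99/35, a_1 = -1, a_2 = -2/7, so
  g(x) = -2*x^2/7 - x + 99/35.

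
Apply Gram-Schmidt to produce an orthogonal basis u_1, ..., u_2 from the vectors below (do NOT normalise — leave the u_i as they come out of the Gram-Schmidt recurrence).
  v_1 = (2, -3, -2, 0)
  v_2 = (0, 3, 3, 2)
Orthogonal basis:
  u_1 = (2, -3, -2, 0)
  u_2 = (30/17, 6/17, 21/17, 2)

Apply the Gram-Schmidt recurrence
  u_1 = v_1
  u_i = v_i − Σ_{j<i} ((v_i · u_j) / (u_j · u_j)) · u_j.

Step by step this gives:
  u_1 = (2, -3, -2, 0)
  u_2 = (30/17, 6/17, 21/17, 2)

Orthogonality check:
  u_2 · u_1 = 0 (should be 0)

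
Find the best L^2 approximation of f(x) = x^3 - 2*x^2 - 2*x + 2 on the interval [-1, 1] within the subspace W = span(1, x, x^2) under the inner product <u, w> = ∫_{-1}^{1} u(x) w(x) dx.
g(x) = -2*x^2 - 7*x/5 + 2

The best approximation g ∈ W is the orthogonal projection of f onto W. Writing g = a_0 + a_1 x + a_2 x^2, the coefficients solve the normal equations G · a = b where
  G_{ij} = <φ_i, φ_j> and b_i = <f, φ_i>, with φ_0 = 1, φ_1 = x, φ_2 = x^2.
G =
  [2, 0, 2/3]
  [0, 2/3, 0]
  [2/3, 0, 2/5],
b = (8/3, -14/15, 8/15).
Solving gives a_0 = 2, a_1 = -7/5, a_2 = -2, so
  g(x) = -2*x^2 - 7*x/5 + 2.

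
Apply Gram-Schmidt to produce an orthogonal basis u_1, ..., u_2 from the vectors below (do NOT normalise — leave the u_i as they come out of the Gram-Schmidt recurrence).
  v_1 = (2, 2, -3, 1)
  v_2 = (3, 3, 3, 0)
Orthogonal basis:
  u_1 = (2, 2, -3, 1)
  u_2 = (8/3, 8/3, 7/2, -1/6)

Apply the Gram-Schmidt recurrence
  u_1 = v_1
  u_i = v_i − Σ_{j<i} ((v_i · u_j) / (u_j · u_j)) · u_j.

Step by step this gives:
  u_1 = (2, 2, -3, 1)
  u_2 = (8/3, 8/3, 7/2, -1/6)

Orthogonality check:
  u_2 · u_1 = 0 (should be 0)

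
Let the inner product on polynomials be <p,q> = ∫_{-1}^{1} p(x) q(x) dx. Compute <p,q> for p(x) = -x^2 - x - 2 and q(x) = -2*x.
<p,q> = 4/3

Expand the product: p(x)·q(x) = 2*x^3 + 2*x^2 + 4*x.
∫_{-1}^{1} of each monomial x^k gives [2/(k+1) if k even, 0 if k odd]. Integrating term-by-term (or equivalently evaluating the antiderivative F(x) = x^4/2 + 2*x^3/3 + 2*x^2 at the endpoints):
  F(1) − F(−1) = 19/6 − (11/6) = 4/3.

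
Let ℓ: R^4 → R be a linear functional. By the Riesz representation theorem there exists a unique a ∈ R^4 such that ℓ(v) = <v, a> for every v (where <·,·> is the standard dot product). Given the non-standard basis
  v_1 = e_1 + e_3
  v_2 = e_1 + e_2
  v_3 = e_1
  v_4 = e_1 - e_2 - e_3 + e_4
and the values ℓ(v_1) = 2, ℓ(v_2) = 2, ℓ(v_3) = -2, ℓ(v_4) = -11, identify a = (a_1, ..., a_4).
a = (-2, 4, 4, -1)

Write a = (a_1, ..., a_4) in the standard basis. For each basis vector v_i, ℓ(v_i) = <v_i, a> is a linear equation in the a_j's. Collect the n equations into a matrix system V a = ℓ, where row i of V is v_i (expressed in the standard basis). Since V is invertible (lower-triangular with 1s on the diagonal, up to permutation), solve by back-substitution:
  V =
[[1, 0, 1, 0],
 [1, 1, 0, 0],
 [1, 0, 0, 0],
 [1, -1, -1, 1]]
  V a = (2, 2, -2, -11)
Solving gives a = (-2, 4, 4, -1).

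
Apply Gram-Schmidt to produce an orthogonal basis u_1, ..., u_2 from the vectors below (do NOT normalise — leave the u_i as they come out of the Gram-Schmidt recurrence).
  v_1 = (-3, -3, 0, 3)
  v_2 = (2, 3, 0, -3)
Orthogonal basis:
  u_1 = (-3, -3, 0, 3)
  u_2 = (-2/3, 1/3, 0, -1/3)

Apply the Gram-Schmidt recurrence
  u_1 = v_1
  u_i = v_i − Σ_{j<i} ((v_i · u_j) / (u_j · u_j)) · u_j.

Step by step this gives:
  u_1 = (-3, -3, 0, 3)
  u_2 = (-2/3, 1/3, 0, -1/3)

Orthogonality check:
  u_2 · u_1 = 0 (should be 0)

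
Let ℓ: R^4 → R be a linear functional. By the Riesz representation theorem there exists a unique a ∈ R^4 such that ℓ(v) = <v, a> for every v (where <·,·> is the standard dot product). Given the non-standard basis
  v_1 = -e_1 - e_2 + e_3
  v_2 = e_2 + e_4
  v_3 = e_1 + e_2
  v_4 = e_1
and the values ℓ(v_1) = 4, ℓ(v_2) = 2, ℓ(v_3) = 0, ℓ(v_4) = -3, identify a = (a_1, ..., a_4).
a = (-3, 3, 4, -1)

Write a = (a_1, ..., a_4) in the standard basis. For each basis vector v_i, ℓ(v_i) = <v_i, a> is a linear equation in the a_j's. Collect the n equations into a matrix system V a = ℓ, where row i of V is v_i (expressed in the standard basis). Since V is invertible (lower-triangular with 1s on the diagonal, up to permutation), solve by back-substitution:
  V =
[[-1, -1, 1, 0],
 [0, 1, 0, 1],
 [1, 1, 0, 0],
 [1, 0, 0, 0]]
  V a = (4, 2, 0, -3)
Solving gives a = (-3, 3, 4, -1).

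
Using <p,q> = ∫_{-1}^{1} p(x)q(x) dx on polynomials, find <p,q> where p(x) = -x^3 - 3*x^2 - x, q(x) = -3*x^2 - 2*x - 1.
<p,q> = 116/15

Expand the product: p(x)·q(x) = 3*x^5 + 11*x^4 + 10*x^3 + 5*x^2 + x.
∫_{-1}^{1} of each monomial x^k gives [2/(k+1) if k even, 0 if k odd]. Integrating term-by-term (or equivalently evaluating the antiderivative F(x) = x^6/2 + 11*x^5/5 + 5*x^4/2 + 5*x^3/3 + x^2/2 at the endpoints):
  F(1) − F(−1) = 221/30 − (-11/30) = 116/15.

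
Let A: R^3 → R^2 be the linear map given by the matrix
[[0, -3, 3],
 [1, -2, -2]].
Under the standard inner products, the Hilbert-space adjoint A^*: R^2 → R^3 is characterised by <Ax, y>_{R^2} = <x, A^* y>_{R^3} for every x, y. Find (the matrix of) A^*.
A^* = A^T =
[[0, 1],
 [-3, -2],
 [3, -2]]

For real matrices with standard dot products, the defining identity <Ax, y> = <x, A^* y> gives (Ax)^T y = x^T (A^*) y, i.e. x^T A^T y = x^T (A^*) y. Since this holds for all x, y, we must have A^* = A^T. Therefore
A^* =
[[0, 1],
 [-3, -2],
 [3, -2]].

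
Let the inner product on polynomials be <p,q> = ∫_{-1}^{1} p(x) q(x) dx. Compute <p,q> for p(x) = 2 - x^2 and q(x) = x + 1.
<p,q> = 10/3

Expand the product: p(x)·q(x) = -x^3 - x^2 + 2*x + 2.
∫_{-1}^{1} of each monomial x^k gives [2/(k+1) if k even, 0 if k odd]. Integrating term-by-term (or equivalently evaluating the antiderivative F(x) = -x^4/4 - x^3/3 + x^2 + 2*x at the endpoints):
  F(1) − F(−1) = 29/12 − (-11/12) = 10/3.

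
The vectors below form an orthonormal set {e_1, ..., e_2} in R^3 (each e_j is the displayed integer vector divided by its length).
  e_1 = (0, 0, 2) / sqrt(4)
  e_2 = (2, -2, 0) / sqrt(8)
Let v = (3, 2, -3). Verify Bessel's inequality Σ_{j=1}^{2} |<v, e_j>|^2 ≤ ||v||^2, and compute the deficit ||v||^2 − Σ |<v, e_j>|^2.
Σ |<v, e_j>|^2 = 19/2; ||v||^2 = 22; deficit = 25/2

Write each e_j = u_j / sqrt(<u_j, u_j>) where u_j is the displayed integer vector. Then <v, e_j> = <v, u_j> / sqrt(<u_j, u_j>), so |<v, e_j>|^2 = <v, u_j>^2 / <u_j, u_j>.
Coefficients: <v, e_1> = -6/sqrt(4), <v, e_2> = 2/sqrt(8).
Square and sum: Σ |<v, e_j>|^2 = 19/2.
Compute ||v||^2 = v·v = 22.
Deficit = 22 − 19/2 = 25/2 ≥ 0, confirming Bessel's inequality. (The deficit equals ||v − Σ <v,e_j> e_j||^2, the squared distance from v to span{e_j}.)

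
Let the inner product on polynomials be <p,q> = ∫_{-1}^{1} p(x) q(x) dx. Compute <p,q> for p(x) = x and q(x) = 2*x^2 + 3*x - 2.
<p,q> = 2

Expand the product: p(x)·q(x) = 2*x^3 + 3*x^2 - 2*x.
∫_{-1}^{1} of each monomial x^k gives [2/(k+1) if k even, 0 if k odd]. Integrating term-by-term (or equivalently evaluating the antiderivative F(x) = x^4/2 + x^3 - x^2 at the endpoints):
  F(1) − F(−1) = 1/2 − (-3/2) = 2.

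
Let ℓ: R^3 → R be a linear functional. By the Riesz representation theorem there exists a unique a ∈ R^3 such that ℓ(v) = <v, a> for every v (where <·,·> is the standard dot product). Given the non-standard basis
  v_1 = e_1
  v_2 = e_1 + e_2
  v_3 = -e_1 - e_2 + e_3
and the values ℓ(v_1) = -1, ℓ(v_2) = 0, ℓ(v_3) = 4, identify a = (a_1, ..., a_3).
a = (-1, 1, 4)

Write a = (a_1, ..., a_3) in the standard basis. For each basis vector v_i, ℓ(v_i) = <v_i, a> is a linear equation in the a_j's. Collect the n equations into a matrix system V a = ℓ, where row i of V is v_i (expressed in the standard basis). Since V is invertible (lower-triangular with 1s on the diagonal, up to permutation), solve by back-substitution:
  V =
[[1, 0, 0],
 [1, 1, 0],
 [-1, -1, 1]]
  V a = (-1, 0, 4)
Solving gives a = (-1, 1, 4).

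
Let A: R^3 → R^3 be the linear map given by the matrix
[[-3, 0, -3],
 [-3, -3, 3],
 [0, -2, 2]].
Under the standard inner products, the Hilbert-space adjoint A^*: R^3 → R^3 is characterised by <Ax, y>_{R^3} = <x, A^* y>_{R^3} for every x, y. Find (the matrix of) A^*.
A^* = A^T =
[[-3, -3, 0],
 [0, -3, -2],
 [-3, 3, 2]]

For real matrices with standard dot products, the defining identity <Ax, y> = <x, A^* y> gives (Ax)^T y = x^T (A^*) y, i.e. x^T A^T y = x^T (A^*) y. Since this holds for all x, y, we must have A^* = A^T. Therefore
A^* =
[[-3, -3, 0],
 [0, -3, -2],
 [-3, 3, 2]].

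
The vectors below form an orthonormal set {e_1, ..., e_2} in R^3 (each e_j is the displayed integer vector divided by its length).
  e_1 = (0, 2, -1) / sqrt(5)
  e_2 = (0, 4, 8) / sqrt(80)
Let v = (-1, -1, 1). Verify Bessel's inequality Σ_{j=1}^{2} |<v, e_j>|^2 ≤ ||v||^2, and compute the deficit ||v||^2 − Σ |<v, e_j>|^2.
Σ |<v, e_j>|^2 = 2; ||v||^2 = 3; deficit = 1

Write each e_j = u_j / sqrt(<u_j, u_j>) where u_j is the displayed integer vector. Then <v, e_j> = <v, u_j> / sqrt(<u_j, u_j>), so |<v, e_j>|^2 = <v, u_j>^2 / <u_j, u_j>.
Coefficients: <v, e_1> = -3/sqrt(5), <v, e_2> = 4/sqrt(80).
Square and sum: Σ |<v, e_j>|^2 = 2.
Compute ||v||^2 = v·v = 3.
Deficit = 3 − 2 = 1 ≥ 0, confirming Bessel's inequality. (The deficit equals ||v − Σ <v,e_j> e_j||^2, the squared distance from v to span{e_j}.)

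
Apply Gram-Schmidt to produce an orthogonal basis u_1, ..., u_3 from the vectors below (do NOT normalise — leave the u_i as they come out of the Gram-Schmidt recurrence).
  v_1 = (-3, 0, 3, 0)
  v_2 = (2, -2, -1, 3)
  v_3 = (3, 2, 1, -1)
Orthogonal basis:
  u_1 = (-3, 0, 3, 0)
  u_2 = (1/2, -2, 1/2, 3)
  u_3 = (59/27, 34/27, 59/27, 1/9)

Apply the Gram-Schmidt recurrence
  u_1 = v_1
  u_i = v_i − Σ_{j<i} ((v_i · u_j) / (u_j · u_j)) · u_j.

Step by step this gives:
  u_1 = (-3, 0, 3, 0)
  u_2 = (1/2, -2, 1/2, 3)
  u_3 = (59/27, 34/27, 59/27, 1/9)

Orthogonality check:
  u_2 · u_1 = 0 (should be 0)
  u_3 · u_1 = 0 (should be 0)
  u_3 · u_2 = 0 (should be 0)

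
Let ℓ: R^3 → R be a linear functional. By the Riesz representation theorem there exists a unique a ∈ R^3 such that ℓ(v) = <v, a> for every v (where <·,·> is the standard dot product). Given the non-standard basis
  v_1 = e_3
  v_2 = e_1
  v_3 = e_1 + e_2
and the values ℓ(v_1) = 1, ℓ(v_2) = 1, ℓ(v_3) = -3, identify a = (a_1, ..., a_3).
a = (1, -4, 1)

Write a = (a_1, ..., a_3) in the standard basis. For each basis vector v_i, ℓ(v_i) = <v_i, a> is a linear equation in the a_j's. Collect the n equations into a matrix system V a = ℓ, where row i of V is v_i (expressed in the standard basis). Since V is invertible (lower-triangular with 1s on the diagonal, up to permutation), solve by back-substitution:
  V =
[[0, 0, 1],
 [1, 0, 0],
 [1, 1, 0]]
  V a = (1, 1, -3)
Solving gives a = (1, -4, 1).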